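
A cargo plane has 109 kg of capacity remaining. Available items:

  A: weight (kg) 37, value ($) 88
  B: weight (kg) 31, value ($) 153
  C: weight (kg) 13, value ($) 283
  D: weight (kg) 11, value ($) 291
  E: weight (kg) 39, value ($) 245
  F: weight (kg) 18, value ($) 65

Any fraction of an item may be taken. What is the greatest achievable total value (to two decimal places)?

Order: D (291/11=26.45) > C (283/13=21.77) > E (245/39=6.28) > B (153/31=4.94) > F (65/18=3.61) > A (88/37=2.38)
Fill: take D (11 @ 291) → take C (13 @ 283) → take E (39 @ 245) → take B (31 @ 153) → take 15/18 of F → 54.17; 109/109 used.
Total value = 1026.17

1026.17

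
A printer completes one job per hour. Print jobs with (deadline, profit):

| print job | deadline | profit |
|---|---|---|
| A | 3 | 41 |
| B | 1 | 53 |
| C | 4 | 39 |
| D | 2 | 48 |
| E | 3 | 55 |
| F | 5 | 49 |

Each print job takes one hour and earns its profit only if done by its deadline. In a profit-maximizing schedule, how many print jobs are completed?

By profit: E(d3,55), B(d1,53), F(d5,49), D(d2,48), A(d3,41), C(d4,39)
E→slot 3; B→slot 1; F→slot 5; D→slot 2; A skipped; C→slot 4.
5 of 6 scheduled.

5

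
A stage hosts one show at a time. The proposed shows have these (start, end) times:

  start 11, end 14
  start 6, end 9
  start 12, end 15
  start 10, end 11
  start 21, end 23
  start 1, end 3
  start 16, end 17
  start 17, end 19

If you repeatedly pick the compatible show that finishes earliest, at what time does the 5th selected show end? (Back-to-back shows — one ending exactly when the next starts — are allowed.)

17

Order by finish time; keep every interval that doesn't clash with the previous kept one.
By end time: (1,3), (6,9), (10,11), (11,14), (12,15), (16,17), (17,19), (21,23).
Pick (1,3); next start ≥ 3 → (6,9); next start ≥ 9 → (10,11); next start ≥ 11 → (11,14); next start ≥ 14 → (16,17); next start ≥ 17 → (17,19); next start ≥ 19 → (21,23).
Selected: (1,3) (6,9) (10,11) (11,14) (16,17) (17,19) (21,23)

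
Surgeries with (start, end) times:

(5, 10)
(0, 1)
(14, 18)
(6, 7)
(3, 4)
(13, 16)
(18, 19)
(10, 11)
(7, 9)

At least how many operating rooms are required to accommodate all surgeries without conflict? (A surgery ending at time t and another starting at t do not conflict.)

starts: [0, 3, 5, 6, 7, 10, 13, 14, 18]
ends:   [1, 4, 7, 9, 10, 11, 16, 18, 19]
s0→1 e1→0 s3→1 e4→0 s5→1 s6→2  — peak 2.

2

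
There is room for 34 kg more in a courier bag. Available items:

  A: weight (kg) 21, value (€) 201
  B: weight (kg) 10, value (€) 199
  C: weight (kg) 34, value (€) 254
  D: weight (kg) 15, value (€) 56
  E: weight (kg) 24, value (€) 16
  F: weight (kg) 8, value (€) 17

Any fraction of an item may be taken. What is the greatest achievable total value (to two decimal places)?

Order: B (199/10=19.90) > A (201/21=9.57) > C (254/34=7.47) > D (56/15=3.73) > F (17/8=2.12) > E (16/24=0.67)
Fill: take B (10 @ 199) → take A (21 @ 201) → take 3/34 of C → 22.41; 34/34 used.
Total value = 422.41

422.41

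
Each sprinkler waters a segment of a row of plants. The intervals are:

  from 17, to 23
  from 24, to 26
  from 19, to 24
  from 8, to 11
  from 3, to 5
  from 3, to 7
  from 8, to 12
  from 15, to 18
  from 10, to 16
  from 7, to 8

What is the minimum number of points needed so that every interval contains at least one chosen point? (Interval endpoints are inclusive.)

5

By right end: [3,5]  [3,7]  [7,8]  [8,11]  [8,12]  [10,16]  [15,18]  [17,23]  [19,24]  [24,26]
[3,5] uncovered → point at 5; [7,8] uncovered → point at 8; [10,16] uncovered → point at 16; [17,23] uncovered → point at 23; [24,26] uncovered → point at 26.
Points: 5, 8, 16, 23, 26 (5 total).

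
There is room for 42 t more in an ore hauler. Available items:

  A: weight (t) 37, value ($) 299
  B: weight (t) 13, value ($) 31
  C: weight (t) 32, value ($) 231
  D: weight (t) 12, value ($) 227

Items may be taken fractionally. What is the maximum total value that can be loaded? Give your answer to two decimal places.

469.43

Sort by value per unit weight and fill in that order.
Ratios (sorted): D 18.92, A 8.08, C 7.22, B 2.38
take D (12 @ 227); take 30/37 of A → 242.43. Capacity used 42/42.
Total value = 469.43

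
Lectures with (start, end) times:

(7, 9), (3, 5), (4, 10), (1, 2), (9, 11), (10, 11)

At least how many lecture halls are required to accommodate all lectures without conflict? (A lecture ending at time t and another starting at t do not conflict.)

2

The answer is the maximum number of intervals overlapping at any instant.
Events (time:±→running): 1:+→1 2:-→0 3:+→1 4:+→2 … peak 2.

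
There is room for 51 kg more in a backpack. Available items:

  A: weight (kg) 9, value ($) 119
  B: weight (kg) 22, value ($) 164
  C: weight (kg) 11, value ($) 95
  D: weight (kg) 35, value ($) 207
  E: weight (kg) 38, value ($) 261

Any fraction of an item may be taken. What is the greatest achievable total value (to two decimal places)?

Sort by value per unit weight and fill in that order.
Order: A (119/9=13.22) > C (95/11=8.64) > B (164/22=7.45) > E (261/38=6.87) > D (207/35=5.91)
Fill: take A (9 @ 119) → take C (11 @ 95) → take B (22 @ 164) → take 9/38 of E → 61.82; 51/51 used.
Total value = 439.82

439.82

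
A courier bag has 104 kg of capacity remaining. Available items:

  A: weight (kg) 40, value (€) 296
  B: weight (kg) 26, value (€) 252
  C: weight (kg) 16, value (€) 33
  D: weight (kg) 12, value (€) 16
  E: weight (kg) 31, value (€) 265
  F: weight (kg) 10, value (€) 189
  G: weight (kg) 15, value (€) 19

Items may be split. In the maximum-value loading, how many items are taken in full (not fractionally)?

3

Sort by value per unit weight and fill in that order.
Order: F (189/10=18.90) > B (252/26=9.69) > E (265/31=8.55) > A (296/40=7.40) > C (33/16=2.06) > D (16/12=1.33) > G (19/15=1.27)
Fill: take F (10 @ 189) → take B (26 @ 252) → take E (31 @ 265) → take 37/40 of A → 273.80; 104/104 used.
3 item(s) taken whole; one partial (take 37/40 of A).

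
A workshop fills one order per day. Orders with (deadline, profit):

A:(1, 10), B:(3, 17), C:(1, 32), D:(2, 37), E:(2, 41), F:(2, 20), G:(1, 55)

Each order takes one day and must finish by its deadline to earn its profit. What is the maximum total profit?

Take jobs in profit order; each goes to the latest open slot no later than its deadline.
Profit order: G=55 E=41 D=37 C=32 F=20 B=17 A=10
Assign: G→slot 1, E→slot 2, D skipped, C skipped, F skipped, B→slot 3, A skipped.
Slots: [1:G] [2:E] [3:B]
Profit = 55 + 41 + 17 = 113

113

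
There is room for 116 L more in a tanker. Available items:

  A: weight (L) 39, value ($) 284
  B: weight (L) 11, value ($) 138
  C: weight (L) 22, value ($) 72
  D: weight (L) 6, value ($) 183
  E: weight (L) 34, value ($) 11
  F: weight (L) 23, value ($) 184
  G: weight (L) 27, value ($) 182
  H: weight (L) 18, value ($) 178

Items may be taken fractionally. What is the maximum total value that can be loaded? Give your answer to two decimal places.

Greedy by value/weight ratio, highest first.
Order: D (183/6=30.50) > B (138/11=12.55) > H (178/18=9.89) > F (184/23=8.00) > A (284/39=7.28) > G (182/27=6.74) > C (72/22=3.27) > E (11/34=0.32)
Fill: take D (6 @ 183) → take B (11 @ 138) → take H (18 @ 178) → take F (23 @ 184) → take A (39 @ 284) → take 19/27 of G → 128.07; 116/116 used.
Total value = 1095.07

1095.07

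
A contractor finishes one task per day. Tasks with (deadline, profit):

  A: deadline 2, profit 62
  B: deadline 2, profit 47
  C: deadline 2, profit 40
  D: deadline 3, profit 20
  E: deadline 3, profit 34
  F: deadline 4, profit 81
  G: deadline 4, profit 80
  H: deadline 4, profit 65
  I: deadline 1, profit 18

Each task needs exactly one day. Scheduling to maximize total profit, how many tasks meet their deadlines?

Take jobs in profit order; each goes to the latest open slot no later than its deadline.
By profit: F(d4,81), G(d4,80), H(d4,65), A(d2,62), B(d2,47), C(d2,40), E(d3,34), D(d3,20), I(d1,18)
F→slot 4; G→slot 3; H→slot 2; A→slot 1; B skipped; C skipped; E skipped; D skipped; I skipped.
4 of 9 scheduled.

4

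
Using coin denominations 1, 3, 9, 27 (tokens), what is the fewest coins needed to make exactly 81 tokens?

Use the largest denomination that fits, subtract, and repeat.
81 − 3×27→0
Total coins = 3 = 3

3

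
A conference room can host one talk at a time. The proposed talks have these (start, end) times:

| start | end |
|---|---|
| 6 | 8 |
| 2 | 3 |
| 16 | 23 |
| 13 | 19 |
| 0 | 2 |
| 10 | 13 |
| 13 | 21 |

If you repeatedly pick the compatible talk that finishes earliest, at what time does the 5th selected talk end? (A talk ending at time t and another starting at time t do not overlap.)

19

By end time: (0,2), (2,3), (6,8), (10,13), (13,19), (13,21), (16,23).
Pick (0,2); next start ≥ 2 → (2,3); next start ≥ 3 → (6,8); next start ≥ 8 → (10,13); next start ≥ 13 → (13,19).
Selected: (0,2) (2,3) (6,8) (10,13) (13,19)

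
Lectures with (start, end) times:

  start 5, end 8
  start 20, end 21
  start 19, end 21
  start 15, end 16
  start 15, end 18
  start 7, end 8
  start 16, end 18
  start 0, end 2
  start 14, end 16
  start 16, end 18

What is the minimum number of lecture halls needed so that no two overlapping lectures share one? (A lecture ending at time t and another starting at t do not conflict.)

The answer is the maximum number of intervals overlapping at any instant.
Events (time:±→running): 0:+→1 2:-→0 5:+→1 7:+→2 8:-→1 8:-→0 14:+→1 15:+→2 15:+→3 … peak 3.

3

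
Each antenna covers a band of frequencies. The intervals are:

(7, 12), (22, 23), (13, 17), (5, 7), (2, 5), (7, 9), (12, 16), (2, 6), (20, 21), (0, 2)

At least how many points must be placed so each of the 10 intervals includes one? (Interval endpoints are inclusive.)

5

Sorted: [0,2] [2,5] [2,6] [5,7] [7,9] [7,12] [12,16] [13,17] [20,21] [22,23]
{[0,2],[2,5],[2,6]} hit by 2; {[5,7],[7,9],[7,12]} hit by 7; {[12,16],[13,17]} hit by 16; {[20,21]} hit by 21; {[22,23]} hit by 23.
Points: 2, 7, 16, 21, 23 (5 total).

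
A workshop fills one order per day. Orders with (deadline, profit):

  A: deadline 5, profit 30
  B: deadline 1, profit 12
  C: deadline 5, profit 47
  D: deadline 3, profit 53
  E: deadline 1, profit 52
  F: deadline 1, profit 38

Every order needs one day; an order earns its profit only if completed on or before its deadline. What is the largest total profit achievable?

182

Sort by profit descending; place each in the latest free slot ≤ its deadline.
By profit: D(d3,53), E(d1,52), C(d5,47), F(d1,38), A(d5,30), B(d1,12)
D→slot 3; E→slot 1; C→slot 5; F skipped; A→slot 4; B skipped.
Profit = 52 + 53 + 30 + 47 = 182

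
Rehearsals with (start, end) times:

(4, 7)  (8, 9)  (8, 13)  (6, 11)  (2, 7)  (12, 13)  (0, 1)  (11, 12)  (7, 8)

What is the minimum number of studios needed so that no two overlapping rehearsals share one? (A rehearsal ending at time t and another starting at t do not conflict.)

3

Count concurrent intervals with a sweep; the peak is the room count.
Events (time:±→running): 0:+→1 1:-→0 2:+→1 4:+→2 6:+→3 … peak 3.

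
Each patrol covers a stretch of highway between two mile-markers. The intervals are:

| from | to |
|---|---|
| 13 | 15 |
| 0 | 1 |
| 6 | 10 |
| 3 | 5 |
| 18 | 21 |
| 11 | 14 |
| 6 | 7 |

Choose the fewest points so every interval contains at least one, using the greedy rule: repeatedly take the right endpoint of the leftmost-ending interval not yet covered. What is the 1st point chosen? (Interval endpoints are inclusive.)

Sort by right endpoint; whenever an interval is uncovered, place a point at its right end.
Sorted: [0,1] [3,5] [6,7] [6,10] [11,14] [13,15] [18,21]
{[0,1]} hit by 1; {[3,5]} hit by 5; {[6,7],[6,10]} hit by 7; {[11,14],[13,15]} hit by 14; {[18,21]} hit by 21.
Points: 1, 5, 7, 14, 21 (5 total).

1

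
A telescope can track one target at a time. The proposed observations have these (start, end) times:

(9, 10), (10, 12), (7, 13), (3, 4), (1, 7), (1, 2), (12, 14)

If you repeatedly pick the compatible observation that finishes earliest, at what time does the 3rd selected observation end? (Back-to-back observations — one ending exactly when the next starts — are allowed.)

Order by finish time; keep every interval that doesn't clash with the previous kept one.
By end time: (1,2), (3,4), (1,7), (9,10), (10,12), (7,13), (12,14).
Pick (1,2); next start ≥ 2 → (3,4); next start ≥ 4 → (9,10); next start ≥ 10 → (10,12); next start ≥ 12 → (12,14).
Selected: (1,2) (3,4) (9,10) (10,12) (12,14)

10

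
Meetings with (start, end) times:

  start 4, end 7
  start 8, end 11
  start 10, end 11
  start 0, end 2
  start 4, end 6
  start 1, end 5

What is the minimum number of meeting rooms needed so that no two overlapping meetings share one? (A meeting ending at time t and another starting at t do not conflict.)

3

The answer is the maximum number of intervals overlapping at any instant.
Events (time:±→running): 0:+→1 1:+→2 2:-→1 4:+→2 4:+→3 … peak 3.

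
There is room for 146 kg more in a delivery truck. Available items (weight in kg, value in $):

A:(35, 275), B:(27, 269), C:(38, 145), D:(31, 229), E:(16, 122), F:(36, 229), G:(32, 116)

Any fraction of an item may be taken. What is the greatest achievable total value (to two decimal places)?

Greedy by value/weight ratio, highest first.
Ratios (sorted): B 9.96, A 7.86, E 7.62, D 7.39, F 6.36, C 3.82, G 3.62
take B (27 @ 269); take A (35 @ 275); take E (16 @ 122); take D (31 @ 229); take F (36 @ 229); take 1/38 of C → 3.82. Capacity used 146/146.
Total value = 1127.82

1127.82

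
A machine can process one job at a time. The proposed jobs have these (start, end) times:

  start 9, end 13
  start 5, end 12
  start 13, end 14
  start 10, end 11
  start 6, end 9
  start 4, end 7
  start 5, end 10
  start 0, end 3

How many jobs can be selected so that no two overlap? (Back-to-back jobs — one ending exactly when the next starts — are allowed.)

4

By end time: (0,3), (4,7), (6,9), (5,10), (10,11), (5,12), (9,13), (13,14).
Pick (0,3); next start ≥ 3 → (4,7); next start ≥ 7 → (10,11); next start ≥ 11 → (13,14).
Selected 4 jobs.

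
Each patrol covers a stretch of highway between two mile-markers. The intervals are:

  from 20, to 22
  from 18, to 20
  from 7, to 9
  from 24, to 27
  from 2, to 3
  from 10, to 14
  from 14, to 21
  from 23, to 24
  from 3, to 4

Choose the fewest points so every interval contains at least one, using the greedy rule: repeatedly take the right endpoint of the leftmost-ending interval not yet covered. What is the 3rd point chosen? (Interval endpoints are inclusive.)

14

Process intervals by earliest right end; each time one isn't hit yet, stab at its right endpoint.
By right end: [2,3]  [3,4]  [7,9]  [10,14]  [18,20]  [14,21]  [20,22]  [23,24]  [24,27]
[2,3] uncovered → point at 3; [7,9] uncovered → point at 9; [10,14] uncovered → point at 14; [18,20] uncovered → point at 20; [23,24] uncovered → point at 24.
Points: 3, 9, 14, 20, 24 (5 total).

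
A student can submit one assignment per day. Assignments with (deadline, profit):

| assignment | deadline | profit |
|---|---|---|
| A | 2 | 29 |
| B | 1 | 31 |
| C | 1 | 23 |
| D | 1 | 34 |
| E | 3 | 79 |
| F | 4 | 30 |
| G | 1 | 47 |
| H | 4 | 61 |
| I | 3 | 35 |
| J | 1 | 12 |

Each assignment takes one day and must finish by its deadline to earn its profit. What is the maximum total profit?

By profit: E(d3,79), H(d4,61), G(d1,47), I(d3,35), D(d1,34), B(d1,31), F(d4,30), A(d2,29), C(d1,23), J(d1,12)
E→slot 3; H→slot 4; G→slot 1; I→slot 2; D skipped; B skipped; F skipped; A skipped; C skipped; J skipped.
Profit = 47 + 35 + 79 + 61 = 222

222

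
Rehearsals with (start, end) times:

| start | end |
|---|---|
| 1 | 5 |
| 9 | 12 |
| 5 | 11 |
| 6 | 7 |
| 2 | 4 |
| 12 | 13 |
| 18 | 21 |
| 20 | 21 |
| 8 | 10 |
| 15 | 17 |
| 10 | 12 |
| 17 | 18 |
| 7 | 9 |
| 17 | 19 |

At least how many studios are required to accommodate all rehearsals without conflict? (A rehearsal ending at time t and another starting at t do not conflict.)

3

starts: [1, 2, 5, 6, 7, 8, 9, 10, 12, 15, 17, 17, 18, 20]
ends:   [4, 5, 7, 9, 10, 11, 12, 12, 13, 17, 18, 19, 21, 21]
s1→1 s2→2 e4→1 e5→0 s5→1 s6→2 e7→1 s7→2 s8→3  — peak 3.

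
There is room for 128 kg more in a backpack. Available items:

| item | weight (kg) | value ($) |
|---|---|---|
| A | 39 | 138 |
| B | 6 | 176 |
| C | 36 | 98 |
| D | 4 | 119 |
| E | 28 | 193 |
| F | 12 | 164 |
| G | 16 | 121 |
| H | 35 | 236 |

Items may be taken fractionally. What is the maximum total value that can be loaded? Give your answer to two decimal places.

1104.54

Order: D (119/4=29.75) > B (176/6=29.33) > F (164/12=13.67) > G (121/16=7.56) > E (193/28=6.89) > H (236/35=6.74) > A (138/39=3.54) > C (98/36=2.72)
Fill: take D (4 @ 119) → take B (6 @ 176) → take F (12 @ 164) → take G (16 @ 121) → take E (28 @ 193) → take H (35 @ 236) → take 27/39 of A → 95.54; 128/128 used.
Total value = 1104.54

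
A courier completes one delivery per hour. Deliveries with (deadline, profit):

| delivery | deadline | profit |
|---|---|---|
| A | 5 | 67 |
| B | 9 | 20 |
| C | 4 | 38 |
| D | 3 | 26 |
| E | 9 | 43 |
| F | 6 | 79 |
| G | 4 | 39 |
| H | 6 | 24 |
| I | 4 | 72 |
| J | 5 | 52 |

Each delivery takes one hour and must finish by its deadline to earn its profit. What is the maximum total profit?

410

Sort by profit descending; place each in the latest free slot ≤ its deadline.
By profit: F(d6,79), I(d4,72), A(d5,67), J(d5,52), E(d9,43), G(d4,39), C(d4,38), D(d3,26), H(d6,24), B(d9,20)
F→slot 6; I→slot 4; A→slot 5; J→slot 3; E→slot 9; G→slot 2; C→slot 1; D skipped; H skipped; B→slot 8.
Profit = 38 + 39 + 52 + 72 + 67 + 79 + 20 + 43 = 410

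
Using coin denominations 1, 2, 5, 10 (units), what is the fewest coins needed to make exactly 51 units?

6

51 = 5×10 + 1×1
Total coins = 5 + 1 = 6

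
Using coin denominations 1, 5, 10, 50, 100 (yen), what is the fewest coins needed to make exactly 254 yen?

7

Greedy: take as many of the largest coin as possible, then repeat with the remainder.
254 − 2×100→54 − 1×50→4 − 4×1→0
Total coins = 2 + 1 + 4 = 7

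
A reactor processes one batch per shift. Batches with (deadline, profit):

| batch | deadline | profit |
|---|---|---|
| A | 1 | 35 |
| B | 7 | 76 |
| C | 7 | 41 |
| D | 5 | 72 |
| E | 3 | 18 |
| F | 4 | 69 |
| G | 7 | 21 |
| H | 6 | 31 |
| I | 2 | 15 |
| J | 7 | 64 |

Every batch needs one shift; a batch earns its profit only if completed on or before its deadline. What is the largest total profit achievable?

388

Take jobs in profit order; each goes to the latest open slot no later than its deadline.
By profit: B(d7,76), D(d5,72), F(d4,69), J(d7,64), C(d7,41), A(d1,35), H(d6,31), G(d7,21), E(d3,18), I(d2,15)
B→slot 7; D→slot 5; F→slot 4; J→slot 6; C→slot 3; A→slot 1; H→slot 2; G skipped; E skipped; I skipped.
Profit = 35 + 31 + 41 + 69 + 72 + 64 + 76 = 388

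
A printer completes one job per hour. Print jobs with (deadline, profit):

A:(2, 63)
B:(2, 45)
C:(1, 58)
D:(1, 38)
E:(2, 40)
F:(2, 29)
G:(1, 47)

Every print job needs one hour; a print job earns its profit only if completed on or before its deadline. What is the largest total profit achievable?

Sort by profit descending; place each in the latest free slot ≤ its deadline.
By profit: A(d2,63), C(d1,58), G(d1,47), B(d2,45), E(d2,40), D(d1,38), F(d2,29)
A→slot 2; C→slot 1; G skipped; B skipped; E skipped; D skipped; F skipped.
Profit = 58 + 63 = 121

121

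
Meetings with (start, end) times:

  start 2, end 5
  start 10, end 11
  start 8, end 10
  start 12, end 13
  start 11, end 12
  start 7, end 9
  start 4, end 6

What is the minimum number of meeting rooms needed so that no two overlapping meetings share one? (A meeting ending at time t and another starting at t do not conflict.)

2

Count concurrent intervals with a sweep; the peak is the room count.
Events (time:±→running): 2:+→1 4:+→2 … peak 2.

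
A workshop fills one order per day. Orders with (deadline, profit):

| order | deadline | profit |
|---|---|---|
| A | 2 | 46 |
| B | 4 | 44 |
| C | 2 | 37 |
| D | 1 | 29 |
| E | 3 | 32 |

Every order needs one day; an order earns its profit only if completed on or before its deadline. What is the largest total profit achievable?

159

Sort by profit descending; place each in the latest free slot ≤ its deadline.
Profit order: A=46 B=44 C=37 E=32 D=29
Assign: A→slot 2, B→slot 4, C→slot 1, E→slot 3, D skipped.
Slots: [1:C] [2:A] [3:E] [4:B]
Profit = 37 + 46 + 32 + 44 = 159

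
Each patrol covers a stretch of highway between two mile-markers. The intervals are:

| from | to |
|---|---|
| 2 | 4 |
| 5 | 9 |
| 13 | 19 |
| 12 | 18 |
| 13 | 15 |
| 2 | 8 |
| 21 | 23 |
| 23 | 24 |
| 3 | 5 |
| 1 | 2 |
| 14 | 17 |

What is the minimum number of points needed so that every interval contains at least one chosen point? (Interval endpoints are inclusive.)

4

By right end: [1,2]  [2,4]  [3,5]  [2,8]  [5,9]  [13,15]  [14,17]  [12,18]  [13,19]  [21,23]  [23,24]
[1,2] uncovered → point at 2; [3,5] uncovered → point at 5; [13,15] uncovered → point at 15; [21,23] uncovered → point at 23.
Points: 2, 5, 15, 23 (4 total).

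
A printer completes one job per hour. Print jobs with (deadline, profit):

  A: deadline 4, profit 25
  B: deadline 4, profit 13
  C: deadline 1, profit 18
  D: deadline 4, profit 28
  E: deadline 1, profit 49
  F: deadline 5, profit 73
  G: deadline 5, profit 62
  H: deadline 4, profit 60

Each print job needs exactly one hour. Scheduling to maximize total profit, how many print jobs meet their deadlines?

5

By profit: F(d5,73), G(d5,62), H(d4,60), E(d1,49), D(d4,28), A(d4,25), C(d1,18), B(d4,13)
F→slot 5; G→slot 4; H→slot 3; E→slot 1; D→slot 2; A skipped; C skipped; B skipped.
5 of 8 scheduled.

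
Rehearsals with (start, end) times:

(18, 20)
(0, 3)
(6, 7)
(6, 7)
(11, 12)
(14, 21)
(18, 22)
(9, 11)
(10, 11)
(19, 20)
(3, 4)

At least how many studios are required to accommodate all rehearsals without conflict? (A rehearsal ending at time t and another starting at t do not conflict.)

4

Count concurrent intervals with a sweep; the peak is the room count.
Events (time:±→running): 0:+→1 3:-→0 3:+→1 4:-→0 6:+→1 6:+→2 7:-→1 7:-→0 9:+→1 10:+→2 11:-→1 11:-→0 11:+→1 12:-→0 14:+→1 18:+→2 18:+→3 19:+→4 … peak 4.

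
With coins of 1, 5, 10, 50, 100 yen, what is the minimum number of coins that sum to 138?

Use the largest denomination that fits, subtract, and repeat.
138 = 1×100 + 3×10 + 1×5 + 3×1
Total coins = 1 + 3 + 1 + 3 = 8

8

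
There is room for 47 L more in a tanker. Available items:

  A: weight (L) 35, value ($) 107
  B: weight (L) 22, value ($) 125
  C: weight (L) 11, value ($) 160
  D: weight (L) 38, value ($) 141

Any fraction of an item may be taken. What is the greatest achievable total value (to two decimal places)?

336.95

Order: C (160/11=14.55) > B (125/22=5.68) > D (141/38=3.71) > A (107/35=3.06)
Fill: take C (11 @ 160) → take B (22 @ 125) → take 14/38 of D → 51.95; 47/47 used.
Total value = 336.95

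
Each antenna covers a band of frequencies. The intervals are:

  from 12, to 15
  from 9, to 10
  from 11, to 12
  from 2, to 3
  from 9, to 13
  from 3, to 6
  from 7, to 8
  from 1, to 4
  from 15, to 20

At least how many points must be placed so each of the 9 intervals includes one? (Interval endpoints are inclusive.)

By right end: [2,3]  [1,4]  [3,6]  [7,8]  [9,10]  [11,12]  [9,13]  [12,15]  [15,20]
[2,3] uncovered → point at 3; [7,8] uncovered → point at 8; [9,10] uncovered → point at 10; [11,12] uncovered → point at 12; [15,20] uncovered → point at 20.
Points: 3, 8, 10, 12, 20 (5 total).

5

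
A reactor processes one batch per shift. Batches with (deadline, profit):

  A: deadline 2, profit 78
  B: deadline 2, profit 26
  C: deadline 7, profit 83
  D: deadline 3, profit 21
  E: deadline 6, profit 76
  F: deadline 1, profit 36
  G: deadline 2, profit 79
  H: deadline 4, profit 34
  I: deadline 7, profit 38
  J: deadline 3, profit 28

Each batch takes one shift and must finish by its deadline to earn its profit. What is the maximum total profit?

Take jobs in profit order; each goes to the latest open slot no later than its deadline.
By profit: C(d7,83), G(d2,79), A(d2,78), E(d6,76), I(d7,38), F(d1,36), H(d4,34), J(d3,28), B(d2,26), D(d3,21)
C→slot 7; G→slot 2; A→slot 1; E→slot 6; I→slot 5; F skipped; H→slot 4; J→slot 3; B skipped; D skipped.
Profit = 78 + 79 + 28 + 34 + 38 + 76 + 83 = 416

416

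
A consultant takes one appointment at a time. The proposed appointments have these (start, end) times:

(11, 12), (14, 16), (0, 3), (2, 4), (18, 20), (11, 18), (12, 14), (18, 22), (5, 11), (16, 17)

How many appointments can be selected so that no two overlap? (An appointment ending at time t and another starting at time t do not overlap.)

Order by finish time; keep every interval that doesn't clash with the previous kept one.
By end time: (0,3), (2,4), (5,11), (11,12), (12,14), (14,16), (16,17), (11,18), (18,20), (18,22).
Pick (0,3); next start ≥ 3 → (5,11); next start ≥ 11 → (11,12); next start ≥ 12 → (12,14); next start ≥ 14 → (14,16); next start ≥ 16 → (16,17); next start ≥ 17 → (18,20).
Selected 7 appointments.

7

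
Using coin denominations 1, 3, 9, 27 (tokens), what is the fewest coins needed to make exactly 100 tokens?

6

100 − 3×27→19 − 2×9→1 − 1×1→0
Total coins = 3 + 2 + 1 = 6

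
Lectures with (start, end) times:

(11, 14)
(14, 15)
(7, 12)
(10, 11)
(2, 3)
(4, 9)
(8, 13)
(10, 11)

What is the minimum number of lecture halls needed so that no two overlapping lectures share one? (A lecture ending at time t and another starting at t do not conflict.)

Events (time:±→running): 2:+→1 3:-→0 4:+→1 7:+→2 8:+→3 9:-→2 10:+→3 10:+→4 … peak 4.

4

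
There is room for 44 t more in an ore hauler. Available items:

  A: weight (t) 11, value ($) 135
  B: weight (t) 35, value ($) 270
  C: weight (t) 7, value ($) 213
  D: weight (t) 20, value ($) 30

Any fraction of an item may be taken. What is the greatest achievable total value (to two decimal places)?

Sort by value per unit weight and fill in that order.
Order: C (213/7=30.43) > A (135/11=12.27) > B (270/35=7.71) > D (30/20=1.50)
Fill: take C (7 @ 213) → take A (11 @ 135) → take 26/35 of B → 200.57; 44/44 used.
Total value = 548.57

548.57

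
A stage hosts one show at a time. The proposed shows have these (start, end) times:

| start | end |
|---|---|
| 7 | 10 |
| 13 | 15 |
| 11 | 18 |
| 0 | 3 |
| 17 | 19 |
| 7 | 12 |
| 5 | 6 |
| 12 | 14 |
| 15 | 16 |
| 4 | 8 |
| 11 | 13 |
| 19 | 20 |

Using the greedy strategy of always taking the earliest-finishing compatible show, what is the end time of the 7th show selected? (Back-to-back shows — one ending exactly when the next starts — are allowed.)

19

Sorted by end: (0,3)  (5,6)  (4,8)  (7,10)  (7,12)  (11,13)  (12,14)  (13,15)  (15,16)  (11,18)  (17,19)  (19,20)
take (0,3); take (5,6); take (7,10); skip (7,12); take (11,13); skip (12,14); take (13,15); take (15,16); skip (11,18); take (17,19); take (19,20).
Selected: (0,3) (5,6) (7,10) (11,13) (13,15) (15,16) (17,19) (19,20)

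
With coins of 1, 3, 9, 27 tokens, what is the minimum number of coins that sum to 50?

Greedy: take as many of the largest coin as possible, then repeat with the remainder.
50 − 1×27→23 − 2×9→5 − 1×3→2 − 2×1→0
Total coins = 1 + 2 + 1 + 2 = 6

6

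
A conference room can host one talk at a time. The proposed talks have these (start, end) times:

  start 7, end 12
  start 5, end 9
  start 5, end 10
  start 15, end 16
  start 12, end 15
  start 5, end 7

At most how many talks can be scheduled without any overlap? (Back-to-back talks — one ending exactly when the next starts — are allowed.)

Sorted by end: (5,7)  (5,9)  (5,10)  (7,12)  (12,15)  (15,16)
take (5,7); take (7,12); take (12,15); take (15,16).
Selected 4 talks.

4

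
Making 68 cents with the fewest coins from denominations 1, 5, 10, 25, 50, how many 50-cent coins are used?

1

Greedy: take as many of the largest coin as possible, then repeat with the remainder.
68 = 1×50 + 1×10 + 1×5 + 3×1
Count of 50: 1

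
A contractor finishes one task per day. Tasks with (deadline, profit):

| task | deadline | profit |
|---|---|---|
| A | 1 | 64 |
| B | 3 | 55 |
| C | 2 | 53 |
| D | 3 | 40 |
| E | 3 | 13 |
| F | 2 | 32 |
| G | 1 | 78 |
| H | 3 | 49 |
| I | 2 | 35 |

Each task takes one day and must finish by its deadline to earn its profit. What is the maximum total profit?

186

Take jobs in profit order; each goes to the latest open slot no later than its deadline.
Profit order: G=78 A=64 B=55 C=53 H=49 D=40 I=35 F=32 E=13
Assign: G→slot 1, A skipped, B→slot 3, C→slot 2, H skipped, D skipped, I skipped, F skipped, E skipped.
Slots: [1:G] [2:C] [3:B]
Profit = 78 + 53 + 55 = 186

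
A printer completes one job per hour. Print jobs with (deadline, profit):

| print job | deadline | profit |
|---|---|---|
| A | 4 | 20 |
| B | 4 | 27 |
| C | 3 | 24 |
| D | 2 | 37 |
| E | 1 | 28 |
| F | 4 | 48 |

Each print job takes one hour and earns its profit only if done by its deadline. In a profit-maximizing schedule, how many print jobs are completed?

4

Profit order: F=48 D=37 E=28 B=27 C=24 A=20
Assign: F→slot 4, D→slot 2, E→slot 1, B→slot 3, C skipped, A skipped.
Slots: [1:E] [2:D] [3:B] [4:F]
4 of 6 scheduled.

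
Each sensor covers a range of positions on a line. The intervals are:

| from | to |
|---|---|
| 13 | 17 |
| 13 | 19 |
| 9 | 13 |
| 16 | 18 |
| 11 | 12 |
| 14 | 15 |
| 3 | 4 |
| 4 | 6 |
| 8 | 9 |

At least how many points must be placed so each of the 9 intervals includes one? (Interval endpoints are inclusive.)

Sort by right endpoint; whenever an interval is uncovered, place a point at its right end.
Sorted: [3,4] [4,6] [8,9] [11,12] [9,13] [14,15] [13,17] [16,18] [13,19]
{[3,4],[4,6]} hit by 4; {[8,9]} hit by 9; {[11,12],[9,13]} hit by 12; {[14,15],[13,17]} hit by 15; {[16,18],[13,19]} hit by 18.
Points: 4, 9, 12, 15, 18 (5 total).

5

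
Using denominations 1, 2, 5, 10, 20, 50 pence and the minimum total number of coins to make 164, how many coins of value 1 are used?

0

Use the largest denomination that fits, subtract, and repeat.
164 = 3×50 + 1×10 + 2×2
Count of 1: 0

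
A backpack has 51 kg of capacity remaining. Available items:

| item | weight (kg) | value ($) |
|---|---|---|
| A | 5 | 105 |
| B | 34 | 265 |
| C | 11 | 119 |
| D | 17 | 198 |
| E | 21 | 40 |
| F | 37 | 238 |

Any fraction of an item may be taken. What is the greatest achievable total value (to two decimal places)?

562.29

Sort by value per unit weight and fill in that order.
Ratios (sorted): A 21.00, D 11.65, C 10.82, B 7.79, F 6.43, E 1.90
take A (5 @ 105); take D (17 @ 198); take C (11 @ 119); take 18/34 of B → 140.29. Capacity used 51/51.
Total value = 562.29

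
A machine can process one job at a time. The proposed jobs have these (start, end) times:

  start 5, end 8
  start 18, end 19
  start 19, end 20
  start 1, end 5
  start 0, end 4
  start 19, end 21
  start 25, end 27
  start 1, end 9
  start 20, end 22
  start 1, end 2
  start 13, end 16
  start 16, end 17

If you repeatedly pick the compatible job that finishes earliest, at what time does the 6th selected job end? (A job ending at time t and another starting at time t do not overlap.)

20

Sort by end time and greedily take each interval whose start is ≥ the last chosen end.
Sorted by end: (1,2)  (0,4)  (1,5)  (5,8)  (1,9)  (13,16)  (16,17)  (18,19)  (19,20)  (19,21)  (20,22)  (25,27)
take (1,2); skip (0,4); skip (1,5); take (5,8); skip (1,9); take (13,16); take (16,17); take (18,19); take (19,20); skip (19,21); take (20,22); take (25,27).
Selected: (1,2) (5,8) (13,16) (16,17) (18,19) (19,20) (20,22) (25,27)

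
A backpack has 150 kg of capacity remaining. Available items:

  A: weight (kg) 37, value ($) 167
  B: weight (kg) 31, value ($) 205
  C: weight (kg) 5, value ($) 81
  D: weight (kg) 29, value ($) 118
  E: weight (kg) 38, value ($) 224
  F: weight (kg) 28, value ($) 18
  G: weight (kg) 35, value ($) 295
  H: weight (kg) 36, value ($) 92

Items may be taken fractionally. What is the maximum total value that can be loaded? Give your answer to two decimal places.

988.28

Order: C (81/5=16.20) > G (295/35=8.43) > B (205/31=6.61) > E (224/38=5.89) > A (167/37=4.51) > D (118/29=4.07) > H (92/36=2.56) > F (18/28=0.64)
Fill: take C (5 @ 81) → take G (35 @ 295) → take B (31 @ 205) → take E (38 @ 224) → take A (37 @ 167) → take 4/29 of D → 16.28; 150/150 used.
Total value = 988.28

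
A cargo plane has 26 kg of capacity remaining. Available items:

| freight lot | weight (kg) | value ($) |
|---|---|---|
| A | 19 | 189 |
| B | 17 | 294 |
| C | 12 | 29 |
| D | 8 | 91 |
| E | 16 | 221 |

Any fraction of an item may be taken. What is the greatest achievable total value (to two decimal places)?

Order: B (294/17=17.29) > E (221/16=13.81) > D (91/8=11.38) > A (189/19=9.95) > C (29/12=2.42)
Fill: take B (17 @ 294) → take 9/16 of E → 124.31; 26/26 used.
Total value = 418.31

418.31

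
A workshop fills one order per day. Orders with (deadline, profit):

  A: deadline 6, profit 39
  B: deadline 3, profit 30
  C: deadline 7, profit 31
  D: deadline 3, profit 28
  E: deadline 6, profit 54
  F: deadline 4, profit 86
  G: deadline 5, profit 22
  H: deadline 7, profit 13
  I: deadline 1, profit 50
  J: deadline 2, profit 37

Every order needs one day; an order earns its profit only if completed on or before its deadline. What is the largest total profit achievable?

Take jobs in profit order; each goes to the latest open slot no later than its deadline.
Profit order: F=86 E=54 I=50 A=39 J=37 C=31 B=30 D=28 G=22 H=13
Assign: F→slot 4, E→slot 6, I→slot 1, A→slot 5, J→slot 2, C→slot 7, B→slot 3, D skipped, G skipped, H skipped.
Slots: [1:I] [2:J] [3:B] [4:F] [5:A] [6:E] [7:C]
Profit = 50 + 37 + 30 + 86 + 39 + 54 + 31 = 327

327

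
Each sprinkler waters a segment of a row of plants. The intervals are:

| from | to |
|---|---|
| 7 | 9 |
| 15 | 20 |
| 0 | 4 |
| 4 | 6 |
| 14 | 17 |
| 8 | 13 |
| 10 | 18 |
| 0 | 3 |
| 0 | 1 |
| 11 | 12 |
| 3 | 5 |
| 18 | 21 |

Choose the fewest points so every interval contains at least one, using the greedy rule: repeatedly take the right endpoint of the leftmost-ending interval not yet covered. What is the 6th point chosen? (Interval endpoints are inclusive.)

Sort by right endpoint; whenever an interval is uncovered, place a point at its right end.
By right end: [0,1]  [0,3]  [0,4]  [3,5]  [4,6]  [7,9]  [11,12]  [8,13]  [14,17]  [10,18]  [15,20]  [18,21]
[0,1] uncovered → point at 1; [3,5] uncovered → point at 5; [7,9] uncovered → point at 9; [11,12] uncovered → point at 12; [14,17] uncovered → point at 17; [18,21] uncovered → point at 21.
Points: 1, 5, 9, 12, 17, 21 (6 total).

21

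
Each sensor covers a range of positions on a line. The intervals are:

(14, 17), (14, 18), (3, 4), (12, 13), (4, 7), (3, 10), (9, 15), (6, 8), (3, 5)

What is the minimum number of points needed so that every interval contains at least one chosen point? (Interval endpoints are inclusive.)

By right end: [3,4]  [3,5]  [4,7]  [6,8]  [3,10]  [12,13]  [9,15]  [14,17]  [14,18]
[3,4] uncovered → point at 4; [6,8] uncovered → point at 8; [12,13] uncovered → point at 13; [14,17] uncovered → point at 17.
Points: 4, 8, 13, 17 (4 total).

4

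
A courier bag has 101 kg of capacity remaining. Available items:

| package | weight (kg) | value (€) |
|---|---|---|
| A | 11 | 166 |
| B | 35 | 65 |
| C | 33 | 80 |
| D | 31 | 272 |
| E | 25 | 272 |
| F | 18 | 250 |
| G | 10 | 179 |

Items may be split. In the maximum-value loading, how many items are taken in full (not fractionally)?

Sort by value per unit weight and fill in that order.
Order: G (179/10=17.90) > A (166/11=15.09) > F (250/18=13.89) > E (272/25=10.88) > D (272/31=8.77) > C (80/33=2.42) > B (65/35=1.86)
Fill: take G (10 @ 179) → take A (11 @ 166) → take F (18 @ 250) → take E (25 @ 272) → take D (31 @ 272) → take 6/33 of C → 14.55; 101/101 used.
5 item(s) taken whole; one partial (take 6/33 of C).

5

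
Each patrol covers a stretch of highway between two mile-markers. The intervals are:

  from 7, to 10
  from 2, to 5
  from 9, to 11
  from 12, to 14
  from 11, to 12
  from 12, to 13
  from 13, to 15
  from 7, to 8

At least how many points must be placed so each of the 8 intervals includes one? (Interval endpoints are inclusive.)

4

Process intervals by earliest right end; each time one isn't hit yet, stab at its right endpoint.
Sorted: [2,5] [7,8] [7,10] [9,11] [11,12] [12,13] [12,14] [13,15]
{[2,5]} hit by 5; {[7,8],[7,10]} hit by 8; {[9,11],[11,12]} hit by 11; {[12,13],[12,14],[13,15]} hit by 13.
Points: 5, 8, 11, 13 (4 total).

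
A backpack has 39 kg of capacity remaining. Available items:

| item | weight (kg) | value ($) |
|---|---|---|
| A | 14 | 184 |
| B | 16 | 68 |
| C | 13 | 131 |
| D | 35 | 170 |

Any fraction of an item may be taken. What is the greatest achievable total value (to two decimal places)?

Greedy by value/weight ratio, highest first.
Order: A (184/14=13.14) > C (131/13=10.08) > D (170/35=4.86) > B (68/16=4.25)
Fill: take A (14 @ 184) → take C (13 @ 131) → take 12/35 of D → 58.29; 39/39 used.
Total value = 373.29

373.29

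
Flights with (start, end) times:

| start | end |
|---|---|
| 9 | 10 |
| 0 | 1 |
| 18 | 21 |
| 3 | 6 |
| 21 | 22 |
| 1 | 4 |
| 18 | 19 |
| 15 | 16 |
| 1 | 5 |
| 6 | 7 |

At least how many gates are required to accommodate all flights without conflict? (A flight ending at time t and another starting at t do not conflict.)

The answer is the maximum number of intervals overlapping at any instant.
starts: [0, 1, 1, 3, 6, 9, 15, 18, 18, 21]
ends:   [1, 4, 5, 6, 7, 10, 16, 19, 21, 22]
s0→1 e1→0 s1→1 s1→2 s3→3  — peak 3.

3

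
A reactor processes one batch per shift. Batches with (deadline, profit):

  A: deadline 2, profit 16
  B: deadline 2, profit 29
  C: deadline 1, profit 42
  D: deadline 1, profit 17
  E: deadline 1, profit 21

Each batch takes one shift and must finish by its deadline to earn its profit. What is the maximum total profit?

71

By profit: C(d1,42), B(d2,29), E(d1,21), D(d1,17), A(d2,16)
C→slot 1; B→slot 2; E skipped; D skipped; A skipped.
Profit = 42 + 29 = 71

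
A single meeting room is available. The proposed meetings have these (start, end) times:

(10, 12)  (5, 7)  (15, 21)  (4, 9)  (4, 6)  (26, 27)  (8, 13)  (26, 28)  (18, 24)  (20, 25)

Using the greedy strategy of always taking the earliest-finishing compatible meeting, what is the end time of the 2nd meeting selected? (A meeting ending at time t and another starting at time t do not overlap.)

12

Order by finish time; keep every interval that doesn't clash with the previous kept one.
Sorted by end: (4,6)  (5,7)  (4,9)  (10,12)  (8,13)  (15,21)  (18,24)  (20,25)  (26,27)  (26,28)
take (4,6); take (10,12); take (15,21); take (26,27); skip (26,28).
Selected: (4,6) (10,12) (15,21) (26,27)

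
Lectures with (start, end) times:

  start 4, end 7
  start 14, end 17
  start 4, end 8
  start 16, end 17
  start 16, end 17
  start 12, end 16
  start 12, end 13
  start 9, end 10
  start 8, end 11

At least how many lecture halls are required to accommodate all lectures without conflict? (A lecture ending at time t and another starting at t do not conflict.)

3

The answer is the maximum number of intervals overlapping at any instant.
Events (time:±→running): 4:+→1 4:+→2 7:-→1 8:-→0 8:+→1 9:+→2 10:-→1 11:-→0 12:+→1 12:+→2 13:-→1 14:+→2 16:-→1 16:+→2 16:+→3 … peak 3.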